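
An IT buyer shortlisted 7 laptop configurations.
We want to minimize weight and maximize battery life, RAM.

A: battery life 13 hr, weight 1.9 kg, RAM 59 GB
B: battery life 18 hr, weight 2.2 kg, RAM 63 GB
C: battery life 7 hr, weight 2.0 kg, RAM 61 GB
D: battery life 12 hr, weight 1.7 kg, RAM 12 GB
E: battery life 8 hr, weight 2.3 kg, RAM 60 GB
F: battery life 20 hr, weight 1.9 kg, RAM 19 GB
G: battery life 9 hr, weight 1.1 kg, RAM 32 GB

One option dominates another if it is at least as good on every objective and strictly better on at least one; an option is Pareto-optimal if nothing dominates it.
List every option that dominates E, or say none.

B: battery life 18≥8, weight 2.2≤2.3, RAM 63≥60 — dominates E.
Others (A, C, D, F, G) are each worse than E on at least one objective.

B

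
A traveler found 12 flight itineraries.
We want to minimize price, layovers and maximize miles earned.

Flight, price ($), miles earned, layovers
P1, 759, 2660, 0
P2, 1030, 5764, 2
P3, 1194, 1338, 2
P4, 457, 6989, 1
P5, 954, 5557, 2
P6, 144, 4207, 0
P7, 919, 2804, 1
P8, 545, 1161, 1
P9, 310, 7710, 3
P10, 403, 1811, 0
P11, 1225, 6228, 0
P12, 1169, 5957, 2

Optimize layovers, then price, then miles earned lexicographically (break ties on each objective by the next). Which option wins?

First minimize layovers: best is 0, kept {P1, P6, P10, P11}.
Then minimize price: best is 144, kept {P6}.

P6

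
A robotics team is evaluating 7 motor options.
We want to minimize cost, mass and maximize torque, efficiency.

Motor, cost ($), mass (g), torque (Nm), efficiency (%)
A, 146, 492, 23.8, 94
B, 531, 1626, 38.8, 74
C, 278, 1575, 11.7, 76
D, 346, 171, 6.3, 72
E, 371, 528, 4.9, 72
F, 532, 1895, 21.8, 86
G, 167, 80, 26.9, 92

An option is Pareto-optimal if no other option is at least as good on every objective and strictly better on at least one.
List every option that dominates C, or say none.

A, G

A: cost 146≤278, mass 492≤1575, torque 23.8≥11.7, efficiency 94≥76 — dominates C.
G: cost 167≤278, mass 80≤1575, torque 26.9≥11.7, efficiency 92≥76 — dominates C.
Others (B, D, E, F) are each worse than C on at least one objective.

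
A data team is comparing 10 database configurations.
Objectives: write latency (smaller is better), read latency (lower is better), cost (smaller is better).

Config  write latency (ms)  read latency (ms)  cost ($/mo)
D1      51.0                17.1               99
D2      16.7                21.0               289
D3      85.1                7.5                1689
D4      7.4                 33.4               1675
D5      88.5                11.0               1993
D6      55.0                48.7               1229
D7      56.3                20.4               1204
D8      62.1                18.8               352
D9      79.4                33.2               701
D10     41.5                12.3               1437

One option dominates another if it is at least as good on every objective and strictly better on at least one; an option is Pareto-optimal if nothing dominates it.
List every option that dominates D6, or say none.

D1: write latency 51.0≤55.0, read latency 17.1≤48.7, cost 99≤1229 — dominates D6.
D2: write latency 16.7≤55.0, read latency 21.0≤48.7, cost 289≤1229 — dominates D6.
Others (D3, D4, D5, D7, D8, D9, D10) are each worse than D6 on at least one objective.

D1, D2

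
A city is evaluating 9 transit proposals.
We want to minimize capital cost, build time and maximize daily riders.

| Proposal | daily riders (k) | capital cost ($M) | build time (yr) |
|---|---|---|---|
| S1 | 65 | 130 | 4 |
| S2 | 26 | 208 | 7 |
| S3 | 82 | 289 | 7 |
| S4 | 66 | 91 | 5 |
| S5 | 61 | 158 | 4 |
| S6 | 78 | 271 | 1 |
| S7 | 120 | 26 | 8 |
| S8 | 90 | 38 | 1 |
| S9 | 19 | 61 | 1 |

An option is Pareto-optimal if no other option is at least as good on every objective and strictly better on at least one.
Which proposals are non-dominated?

S1: dominated by S8 (daily riders 90≥65, capital cost 38≤130, build time 1≤4).
S2: dominated by S1 (daily riders 65≥26, capital cost 130≤208, build time 4≤7).
S3: dominated by S8 (daily riders 90≥82, capital cost 38≤289, build time 1≤7).
S4: dominated by S8 (daily riders 90≥66, capital cost 38≤91, build time 1≤5).
S5: dominated by S1 (daily riders 65≥61, capital cost 130≤158, build time 4≤4).
S6: dominated by S8 (daily riders 90≥78, capital cost 38≤271, build time 1≤1).
S7: not dominated (best daily riders).
S8: not dominated.
S9: dominated by S8 (daily riders 90≥19, capital cost 38≤61, build time 1≤1).

S7, S8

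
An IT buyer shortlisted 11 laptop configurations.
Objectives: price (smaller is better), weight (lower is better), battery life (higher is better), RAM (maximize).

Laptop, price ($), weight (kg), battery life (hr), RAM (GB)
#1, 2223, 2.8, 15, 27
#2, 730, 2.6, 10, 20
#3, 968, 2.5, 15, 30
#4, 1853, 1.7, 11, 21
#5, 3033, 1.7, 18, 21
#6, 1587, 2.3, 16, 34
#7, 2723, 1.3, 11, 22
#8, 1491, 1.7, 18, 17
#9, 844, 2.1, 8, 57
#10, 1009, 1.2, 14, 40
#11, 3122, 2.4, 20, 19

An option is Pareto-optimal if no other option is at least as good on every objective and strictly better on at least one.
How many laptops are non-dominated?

8

#1: dominated by #3 (price 968≤2223, weight 2.5≤2.8, battery life 15≥15, RAM 30≥27).
#2: not dominated (best price).
#3: not dominated.
#4: dominated by #10 (price 1009≤1853, weight 1.2≤1.7, battery life 14≥11, RAM 40≥21).
#5: not dominated.
#6: not dominated.
#7: dominated by #10 (price 1009≤2723, weight 1.2≤1.3, battery life 14≥11, RAM 40≥22).
#8: not dominated.
#9: not dominated (best RAM).
#10: not dominated (best weight).
#11: not dominated (best battery life).
Pareto-optimal: #2, #3, #5, #6, #8, #9, #10, #11 → 8.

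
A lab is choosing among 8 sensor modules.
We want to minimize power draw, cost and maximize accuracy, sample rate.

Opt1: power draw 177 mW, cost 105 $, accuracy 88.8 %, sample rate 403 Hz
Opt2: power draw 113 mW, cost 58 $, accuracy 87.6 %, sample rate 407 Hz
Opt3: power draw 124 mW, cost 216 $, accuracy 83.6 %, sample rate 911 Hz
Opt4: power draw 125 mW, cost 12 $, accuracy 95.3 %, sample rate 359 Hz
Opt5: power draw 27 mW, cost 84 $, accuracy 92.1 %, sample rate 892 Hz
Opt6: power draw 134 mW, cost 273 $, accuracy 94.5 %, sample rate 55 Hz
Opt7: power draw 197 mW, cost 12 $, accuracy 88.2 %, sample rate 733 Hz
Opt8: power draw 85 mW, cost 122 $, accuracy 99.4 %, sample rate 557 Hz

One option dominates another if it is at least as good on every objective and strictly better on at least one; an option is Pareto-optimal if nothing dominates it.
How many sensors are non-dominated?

6

Opt1: dominated by Opt5 (power draw 27≤177, cost 84≤105, accuracy 92.1≥88.8, sample rate 892≥403).
Opt2: not dominated.
Opt3: not dominated (best sample rate).
Opt4: not dominated.
Opt5: not dominated (best power draw).
Opt6: dominated by Opt4 (power draw 125≤134, cost 12≤273, accuracy 95.3≥94.5, sample rate 359≥55).
Opt7: not dominated.
Opt8: not dominated (best accuracy).
Pareto-optimal: Opt2, Opt3, Opt4, Opt5, Opt7, Opt8 → 6.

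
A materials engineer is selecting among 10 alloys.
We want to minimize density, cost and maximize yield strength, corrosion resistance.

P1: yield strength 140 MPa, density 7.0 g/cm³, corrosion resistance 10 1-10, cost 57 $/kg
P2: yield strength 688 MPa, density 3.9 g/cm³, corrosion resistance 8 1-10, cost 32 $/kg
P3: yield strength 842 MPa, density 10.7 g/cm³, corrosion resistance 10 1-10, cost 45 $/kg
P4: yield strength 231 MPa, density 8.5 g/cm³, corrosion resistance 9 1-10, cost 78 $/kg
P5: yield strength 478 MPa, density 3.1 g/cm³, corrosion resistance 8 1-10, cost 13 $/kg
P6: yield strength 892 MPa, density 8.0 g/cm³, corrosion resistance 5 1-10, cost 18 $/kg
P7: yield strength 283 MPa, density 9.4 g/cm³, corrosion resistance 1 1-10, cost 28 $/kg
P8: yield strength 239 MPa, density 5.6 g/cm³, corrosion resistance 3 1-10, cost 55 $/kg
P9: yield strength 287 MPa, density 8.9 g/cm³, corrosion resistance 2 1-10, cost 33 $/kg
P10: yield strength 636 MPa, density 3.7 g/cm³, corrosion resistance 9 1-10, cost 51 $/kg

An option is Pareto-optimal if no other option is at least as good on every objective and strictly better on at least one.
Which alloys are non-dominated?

P1, P2, P3, P5, P6, P10

P1: not dominated.
P2: not dominated.
P3: not dominated.
P4: dominated by P10 (yield strength 636≥231, density 3.7≤8.5, corrosion resistance 9≥9, cost 51≤78).
P5: not dominated (best density).
P6: not dominated (best yield strength).
P7: dominated by P5 (yield strength 478≥283, density 3.1≤9.4, corrosion resistance 8≥1, cost 13≤28).
P8: dominated by P2 (yield strength 688≥239, density 3.9≤5.6, corrosion resistance 8≥3, cost 32≤55).
P9: dominated by P2 (yield strength 688≥287, density 3.9≤8.9, corrosion resistance 8≥2, cost 32≤33).
P10: not dominated.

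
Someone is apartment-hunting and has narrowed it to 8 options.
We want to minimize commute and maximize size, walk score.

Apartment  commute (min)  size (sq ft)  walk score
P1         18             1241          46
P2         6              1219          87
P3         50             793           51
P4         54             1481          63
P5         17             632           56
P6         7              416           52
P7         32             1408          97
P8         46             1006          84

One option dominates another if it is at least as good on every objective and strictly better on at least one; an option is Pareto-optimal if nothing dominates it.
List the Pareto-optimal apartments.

P1, P2, P4, P7

P1: not dominated.
P2: not dominated (best commute).
P3: dominated by P2 (commute 6≤50, size 1219≥793, walk score 87≥51).
P4: not dominated (best size).
P5: dominated by P2 (commute 6≤17, size 1219≥632, walk score 87≥56).
P6: dominated by P2 (commute 6≤7, size 1219≥416, walk score 87≥52).
P7: not dominated (best walk score).
P8: dominated by P2 (commute 6≤46, size 1219≥1006, walk score 87≥84).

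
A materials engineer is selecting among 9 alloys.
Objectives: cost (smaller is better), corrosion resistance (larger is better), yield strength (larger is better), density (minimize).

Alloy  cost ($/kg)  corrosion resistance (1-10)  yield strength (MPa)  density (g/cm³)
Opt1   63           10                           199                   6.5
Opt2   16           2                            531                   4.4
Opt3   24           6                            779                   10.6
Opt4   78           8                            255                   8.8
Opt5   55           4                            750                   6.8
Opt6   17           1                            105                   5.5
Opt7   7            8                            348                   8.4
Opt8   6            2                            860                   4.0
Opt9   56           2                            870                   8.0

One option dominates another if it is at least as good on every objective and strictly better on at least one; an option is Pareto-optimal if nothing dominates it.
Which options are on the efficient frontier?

Opt1: not dominated (best corrosion resistance).
Opt2: dominated by Opt8 (cost 6≤16, corrosion resistance 2≥2, yield strength 860≥531, density 4.0≤4.4).
Opt3: not dominated.
Opt4: dominated by Opt7 (cost 7≤78, corrosion resistance 8≥8, yield strength 348≥255, density 8.4≤8.8).
Opt5: not dominated.
Opt6: dominated by Opt2 (cost 16≤17, corrosion resistance 2≥1, yield strength 531≥105, density 4.4≤5.5).
Opt7: not dominated.
Opt8: not dominated (best cost).
Opt9: not dominated (best yield strength).

Opt1, Opt3, Opt5, Opt7, Opt8, Opt9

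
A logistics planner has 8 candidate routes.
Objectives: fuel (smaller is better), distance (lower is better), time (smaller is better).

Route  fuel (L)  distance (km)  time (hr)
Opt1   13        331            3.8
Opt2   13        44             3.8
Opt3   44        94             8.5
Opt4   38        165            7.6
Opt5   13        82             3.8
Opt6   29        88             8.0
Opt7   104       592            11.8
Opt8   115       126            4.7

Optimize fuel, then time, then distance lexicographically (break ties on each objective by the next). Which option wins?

Opt2

First minimize fuel: best is 13, kept {Opt1, Opt2, Opt5}.
Then minimize time: best is 3.8, kept {Opt1, Opt2, Opt5}.
Then minimize distance: best is 44, kept {Opt2}.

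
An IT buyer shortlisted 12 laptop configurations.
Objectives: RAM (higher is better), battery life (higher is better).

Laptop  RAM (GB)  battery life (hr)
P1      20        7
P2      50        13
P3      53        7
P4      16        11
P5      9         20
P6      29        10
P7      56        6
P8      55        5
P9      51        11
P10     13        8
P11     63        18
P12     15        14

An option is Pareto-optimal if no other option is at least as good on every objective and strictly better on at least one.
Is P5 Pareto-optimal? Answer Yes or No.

Yes

P1: worse on battery life (7 vs 20).
P2: worse on battery life (13 vs 20).
P3: worse on battery life (7 vs 20).
P4: worse on battery life (11 vs 20).
P6: worse on battery life (10 vs 20).
P7: worse on battery life (6 vs 20).
P8: worse on battery life (5 vs 20).
P9: worse on battery life (11 vs 20).
P10: worse on battery life (8 vs 20).
P11: worse on battery life (18 vs 20).
P12: worse on battery life (14 vs 20).
No option is at least as good as P5 on every objective and strictly better on one.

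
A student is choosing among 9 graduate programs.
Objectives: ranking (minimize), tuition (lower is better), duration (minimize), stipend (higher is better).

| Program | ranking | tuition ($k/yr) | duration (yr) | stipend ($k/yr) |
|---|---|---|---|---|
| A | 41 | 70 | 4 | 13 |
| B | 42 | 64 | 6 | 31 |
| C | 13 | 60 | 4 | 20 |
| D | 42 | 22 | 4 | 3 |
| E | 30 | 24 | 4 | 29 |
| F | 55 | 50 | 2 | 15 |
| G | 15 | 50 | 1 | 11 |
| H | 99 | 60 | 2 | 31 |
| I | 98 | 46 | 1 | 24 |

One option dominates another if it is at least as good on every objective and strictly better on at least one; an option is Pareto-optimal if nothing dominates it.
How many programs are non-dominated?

8

A: dominated by C (ranking 13≤41, tuition 60≤70, duration 4≤4, stipend 20≥13).
B: not dominated.
C: not dominated (best ranking).
D: not dominated (best tuition).
E: not dominated.
F: not dominated.
G: not dominated.
H: not dominated.
I: not dominated.
Pareto-optimal: B, C, D, E, F, G, H, I → 8.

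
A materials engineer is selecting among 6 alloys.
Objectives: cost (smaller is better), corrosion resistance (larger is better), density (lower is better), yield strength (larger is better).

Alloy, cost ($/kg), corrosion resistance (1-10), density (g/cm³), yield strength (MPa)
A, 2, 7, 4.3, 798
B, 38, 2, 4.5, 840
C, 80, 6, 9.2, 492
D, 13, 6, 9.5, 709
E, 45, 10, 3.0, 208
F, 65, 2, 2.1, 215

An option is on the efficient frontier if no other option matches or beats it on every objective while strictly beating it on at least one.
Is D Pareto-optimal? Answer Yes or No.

No

A vs D: cost 2≤13, corrosion resistance 7≥6, density 4.3≤9.5, yield strength 798≥709 — A is at least as good on every objective and strictly better on at least one, so A dominates D.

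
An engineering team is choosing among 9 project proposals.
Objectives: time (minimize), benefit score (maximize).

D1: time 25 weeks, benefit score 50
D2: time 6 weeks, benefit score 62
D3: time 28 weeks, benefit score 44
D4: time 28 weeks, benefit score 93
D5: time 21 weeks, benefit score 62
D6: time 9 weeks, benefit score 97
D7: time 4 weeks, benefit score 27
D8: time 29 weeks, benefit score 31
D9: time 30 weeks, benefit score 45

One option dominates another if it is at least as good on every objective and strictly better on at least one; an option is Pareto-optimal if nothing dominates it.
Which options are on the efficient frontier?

D2, D6, D7

D1: dominated by D2 (time 6≤25, benefit score 62≥50).
D2: not dominated.
D3: dominated by D1 (time 25≤28, benefit score 50≥44).
D4: dominated by D6 (time 9≤28, benefit score 97≥93).
D5: dominated by D2 (time 6≤21, benefit score 62≥62).
D6: not dominated (best benefit score).
D7: not dominated (best time).
D8: dominated by D1 (time 25≤29, benefit score 50≥31).
D9: dominated by D1 (time 25≤30, benefit score 50≥45).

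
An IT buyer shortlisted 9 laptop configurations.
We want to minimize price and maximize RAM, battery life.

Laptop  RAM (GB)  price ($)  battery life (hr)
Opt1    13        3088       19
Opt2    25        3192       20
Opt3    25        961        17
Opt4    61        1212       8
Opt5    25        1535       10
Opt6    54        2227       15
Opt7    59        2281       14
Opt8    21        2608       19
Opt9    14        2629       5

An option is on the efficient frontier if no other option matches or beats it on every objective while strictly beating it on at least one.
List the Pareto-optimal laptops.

Opt1: dominated by Opt8 (RAM 21≥13, price 2608≤3088, battery life 19≥19).
Opt2: not dominated (best battery life).
Opt3: not dominated (best price).
Opt4: not dominated (best RAM).
Opt5: dominated by Opt3 (RAM 25≥25, price 961≤1535, battery life 17≥10).
Opt6: not dominated.
Opt7: not dominated.
Opt8: not dominated.
Opt9: dominated by Opt3 (RAM 25≥14, price 961≤2629, battery life 17≥5).

Opt2, Opt3, Opt4, Opt6, Opt7, Opt8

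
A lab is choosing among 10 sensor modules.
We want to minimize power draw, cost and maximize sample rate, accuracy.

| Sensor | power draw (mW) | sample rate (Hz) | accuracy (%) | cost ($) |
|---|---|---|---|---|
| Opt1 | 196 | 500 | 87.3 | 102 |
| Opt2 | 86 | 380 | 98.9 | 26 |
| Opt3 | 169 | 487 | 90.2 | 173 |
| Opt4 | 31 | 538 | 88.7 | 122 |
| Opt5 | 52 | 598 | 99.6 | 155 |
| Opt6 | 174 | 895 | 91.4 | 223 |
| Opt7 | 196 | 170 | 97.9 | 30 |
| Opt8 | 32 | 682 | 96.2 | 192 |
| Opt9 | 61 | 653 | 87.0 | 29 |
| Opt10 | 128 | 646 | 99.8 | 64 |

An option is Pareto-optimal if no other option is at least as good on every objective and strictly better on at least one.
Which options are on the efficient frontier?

Opt1: dominated by Opt10 (power draw 128≤196, sample rate 646≥500, accuracy 99.8≥87.3, cost 64≤102).
Opt2: not dominated (best cost).
Opt3: dominated by Opt5 (power draw 52≤169, sample rate 598≥487, accuracy 99.6≥90.2, cost 155≤173).
Opt4: not dominated (best power draw).
Opt5: not dominated.
Opt6: not dominated (best sample rate).
Opt7: dominated by Opt2 (power draw 86≤196, sample rate 380≥170, accuracy 98.9≥97.9, cost 26≤30).
Opt8: not dominated.
Opt9: not dominated.
Opt10: not dominated (best accuracy).

Opt2, Opt4, Opt5, Opt6, Opt8, Opt9, Opt10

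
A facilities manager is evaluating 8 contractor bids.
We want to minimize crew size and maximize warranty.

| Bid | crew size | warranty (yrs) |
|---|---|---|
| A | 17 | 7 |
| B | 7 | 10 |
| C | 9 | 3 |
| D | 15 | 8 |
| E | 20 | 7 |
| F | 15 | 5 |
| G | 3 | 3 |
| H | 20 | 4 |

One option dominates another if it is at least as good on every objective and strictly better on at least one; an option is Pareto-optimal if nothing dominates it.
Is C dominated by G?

G vs C: crew size 3≤9, warranty 3≥3 — G is at least as good on every objective with at least one strict improvement.

Yes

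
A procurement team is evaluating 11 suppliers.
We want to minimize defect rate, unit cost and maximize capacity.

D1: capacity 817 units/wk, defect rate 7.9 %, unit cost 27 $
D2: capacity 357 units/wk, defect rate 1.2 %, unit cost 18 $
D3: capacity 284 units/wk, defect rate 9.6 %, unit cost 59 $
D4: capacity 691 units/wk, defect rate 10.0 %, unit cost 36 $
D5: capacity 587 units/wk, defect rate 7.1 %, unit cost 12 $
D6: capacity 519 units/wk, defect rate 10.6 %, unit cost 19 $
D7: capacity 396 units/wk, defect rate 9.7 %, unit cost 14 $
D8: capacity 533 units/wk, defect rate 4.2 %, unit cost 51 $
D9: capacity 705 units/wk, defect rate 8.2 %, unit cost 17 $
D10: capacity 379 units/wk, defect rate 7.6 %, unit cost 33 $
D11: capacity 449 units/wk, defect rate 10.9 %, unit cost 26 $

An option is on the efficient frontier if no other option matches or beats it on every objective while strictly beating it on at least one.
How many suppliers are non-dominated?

5

D1: not dominated (best capacity).
D2: not dominated (best defect rate).
D3: dominated by D1 (capacity 817≥284, defect rate 7.9≤9.6, unit cost 27≤59).
D4: dominated by D1 (capacity 817≥691, defect rate 7.9≤10.0, unit cost 27≤36).
D5: not dominated (best unit cost).
D6: dominated by D5 (capacity 587≥519, defect rate 7.1≤10.6, unit cost 12≤19).
D7: dominated by D5 (capacity 587≥396, defect rate 7.1≤9.7, unit cost 12≤14).
D8: not dominated.
D9: not dominated.
D10: dominated by D5 (capacity 587≥379, defect rate 7.1≤7.6, unit cost 12≤33).
D11: dominated by D5 (capacity 587≥449, defect rate 7.1≤10.9, unit cost 12≤26).
Pareto-optimal: D1, D2, D5, D8, D9 → 5.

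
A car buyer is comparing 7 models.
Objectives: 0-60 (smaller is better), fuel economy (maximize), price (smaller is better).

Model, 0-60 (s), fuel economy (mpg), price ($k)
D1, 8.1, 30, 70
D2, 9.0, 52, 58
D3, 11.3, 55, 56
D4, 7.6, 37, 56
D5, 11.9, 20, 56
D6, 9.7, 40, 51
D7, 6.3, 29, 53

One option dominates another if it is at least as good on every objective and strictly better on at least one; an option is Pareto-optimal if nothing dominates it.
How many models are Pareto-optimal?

D1: dominated by D4 (0-60 7.6≤8.1, fuel economy 37≥30, price 56≤70).
D2: not dominated.
D3: not dominated (best fuel economy).
D4: not dominated.
D5: dominated by D3 (0-60 11.3≤11.9, fuel economy 55≥20, price 56≤56).
D6: not dominated (best price).
D7: not dominated (best 0-60).
Pareto-optimal: D2, D3, D4, D6, D7 → 5.

5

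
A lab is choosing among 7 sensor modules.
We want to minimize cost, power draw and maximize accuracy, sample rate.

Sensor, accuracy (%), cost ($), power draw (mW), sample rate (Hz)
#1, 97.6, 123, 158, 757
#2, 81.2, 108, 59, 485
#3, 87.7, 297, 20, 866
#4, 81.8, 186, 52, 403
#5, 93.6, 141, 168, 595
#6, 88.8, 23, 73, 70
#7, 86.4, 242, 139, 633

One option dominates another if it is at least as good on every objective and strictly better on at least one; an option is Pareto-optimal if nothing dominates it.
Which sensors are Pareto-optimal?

#1, #2, #3, #4, #6, #7

#1: not dominated (best accuracy).
#2: not dominated.
#3: not dominated (best power draw).
#4: not dominated.
#5: dominated by #1 (accuracy 97.6≥93.6, cost 123≤141, power draw 158≤168, sample rate 757≥595).
#6: not dominated (best cost).
#7: not dominated.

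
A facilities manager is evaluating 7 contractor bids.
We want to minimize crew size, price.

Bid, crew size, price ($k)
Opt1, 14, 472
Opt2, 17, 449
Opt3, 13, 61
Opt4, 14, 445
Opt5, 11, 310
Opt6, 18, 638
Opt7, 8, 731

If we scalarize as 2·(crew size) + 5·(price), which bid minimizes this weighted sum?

Opt1: 2·14 + 5·472 = 2388
Opt2: 2·17 + 5·449 = 2279
Opt3: 2·13 + 5·61 = 331
Opt4: 2·14 + 5·445 = 2253
Opt5: 2·11 + 5·310 = 1572
Opt6: 2·18 + 5·638 = 3226
Opt7: 2·8 + 5·731 = 3671
Lowest: Opt3 at 331.

Opt3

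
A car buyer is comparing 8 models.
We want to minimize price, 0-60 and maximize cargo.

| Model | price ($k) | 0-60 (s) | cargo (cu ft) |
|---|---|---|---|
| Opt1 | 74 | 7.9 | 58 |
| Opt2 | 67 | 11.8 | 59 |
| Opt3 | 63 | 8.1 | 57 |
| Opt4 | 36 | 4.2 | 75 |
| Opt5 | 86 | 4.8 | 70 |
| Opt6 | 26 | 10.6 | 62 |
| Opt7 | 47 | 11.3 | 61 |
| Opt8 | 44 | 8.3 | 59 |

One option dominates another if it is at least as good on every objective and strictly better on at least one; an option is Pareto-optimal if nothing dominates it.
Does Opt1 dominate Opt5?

Opt1 vs Opt5: Opt1 is worse on 0-60 (7.9 vs 4.8), so it does not dominate Opt5.

No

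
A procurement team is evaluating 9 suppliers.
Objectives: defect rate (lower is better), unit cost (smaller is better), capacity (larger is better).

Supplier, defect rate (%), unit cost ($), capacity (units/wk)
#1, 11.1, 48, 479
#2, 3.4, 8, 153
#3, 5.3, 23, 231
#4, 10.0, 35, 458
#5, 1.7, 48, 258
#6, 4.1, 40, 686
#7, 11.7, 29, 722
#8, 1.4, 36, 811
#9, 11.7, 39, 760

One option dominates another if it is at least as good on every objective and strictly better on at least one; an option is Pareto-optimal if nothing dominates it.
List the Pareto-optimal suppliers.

#1: dominated by #6 (defect rate 4.1≤11.1, unit cost 40≤48, capacity 686≥479).
#2: not dominated (best unit cost).
#3: not dominated.
#4: not dominated.
#5: dominated by #8 (defect rate 1.4≤1.7, unit cost 36≤48, capacity 811≥258).
#6: dominated by #8 (defect rate 1.4≤4.1, unit cost 36≤40, capacity 811≥686).
#7: not dominated.
#8: not dominated (best defect rate).
#9: dominated by #8 (defect rate 1.4≤11.7, unit cost 36≤39, capacity 811≥760).

#2, #3, #4, #7, #8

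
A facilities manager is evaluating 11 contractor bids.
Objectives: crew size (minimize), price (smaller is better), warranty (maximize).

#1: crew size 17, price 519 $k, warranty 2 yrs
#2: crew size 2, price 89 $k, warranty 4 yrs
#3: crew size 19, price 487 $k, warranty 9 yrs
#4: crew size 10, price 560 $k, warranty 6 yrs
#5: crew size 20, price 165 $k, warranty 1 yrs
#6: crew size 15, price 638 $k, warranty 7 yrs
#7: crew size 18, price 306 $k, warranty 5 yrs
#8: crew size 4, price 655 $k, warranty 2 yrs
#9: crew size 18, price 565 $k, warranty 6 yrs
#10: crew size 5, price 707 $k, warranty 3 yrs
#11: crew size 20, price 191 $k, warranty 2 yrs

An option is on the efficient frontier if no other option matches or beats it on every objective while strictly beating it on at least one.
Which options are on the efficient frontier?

#2, #3, #4, #6, #7

#1: dominated by #2 (crew size 2≤17, price 89≤519, warranty 4≥2).
#2: not dominated (best crew size).
#3: not dominated (best warranty).
#4: not dominated.
#5: dominated by #2 (crew size 2≤20, price 89≤165, warranty 4≥1).
#6: not dominated.
#7: not dominated.
#8: dominated by #2 (crew size 2≤4, price 89≤655, warranty 4≥2).
#9: dominated by #4 (crew size 10≤18, price 560≤565, warranty 6≥6).
#10: dominated by #2 (crew size 2≤5, price 89≤707, warranty 4≥3).
#11: dominated by #2 (crew size 2≤20, price 89≤191, warranty 4≥2).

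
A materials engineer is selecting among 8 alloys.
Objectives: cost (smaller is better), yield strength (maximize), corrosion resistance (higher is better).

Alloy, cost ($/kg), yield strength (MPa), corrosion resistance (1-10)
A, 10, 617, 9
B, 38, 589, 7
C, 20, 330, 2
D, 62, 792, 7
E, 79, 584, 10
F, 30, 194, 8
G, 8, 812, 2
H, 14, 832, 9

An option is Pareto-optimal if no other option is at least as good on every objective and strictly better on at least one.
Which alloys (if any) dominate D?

H: cost 14≤62, yield strength 832≥792, corrosion resistance 9≥7 — dominates D.
Others (A, B, C, E, F, G) are each worse than D on at least one objective.

H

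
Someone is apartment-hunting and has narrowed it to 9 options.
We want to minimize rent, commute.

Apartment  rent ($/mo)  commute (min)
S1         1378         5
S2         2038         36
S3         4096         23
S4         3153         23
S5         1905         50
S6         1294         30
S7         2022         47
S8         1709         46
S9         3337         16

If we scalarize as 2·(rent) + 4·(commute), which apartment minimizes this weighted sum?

S6

S1: 2·1378 + 4·5 = 2776
S2: 2·2038 + 4·36 = 4220
S3: 2·4096 + 4·23 = 8284
S4: 2·3153 + 4·23 = 6398
S5: 2·1905 + 4·50 = 4010
S6: 2·1294 + 4·30 = 2708
S7: 2·2022 + 4·47 = 4232
S8: 2·1709 + 4·46 = 3602
S9: 2·3337 + 4·16 = 6738
Lowest: S6 at 2708.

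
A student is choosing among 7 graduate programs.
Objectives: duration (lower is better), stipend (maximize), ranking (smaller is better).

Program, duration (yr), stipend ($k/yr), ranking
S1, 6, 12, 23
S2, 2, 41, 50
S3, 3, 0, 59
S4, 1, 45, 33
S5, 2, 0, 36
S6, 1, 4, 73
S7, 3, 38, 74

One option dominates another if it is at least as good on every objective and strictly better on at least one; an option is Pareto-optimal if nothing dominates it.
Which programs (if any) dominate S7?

S2: duration 2≤3, stipend 41≥38, ranking 50≤74 — dominates S7.
S4: duration 1≤3, stipend 45≥38, ranking 33≤74 — dominates S7.
Others (S1, S3, S5, S6) are each worse than S7 on at least one objective.

S2, S4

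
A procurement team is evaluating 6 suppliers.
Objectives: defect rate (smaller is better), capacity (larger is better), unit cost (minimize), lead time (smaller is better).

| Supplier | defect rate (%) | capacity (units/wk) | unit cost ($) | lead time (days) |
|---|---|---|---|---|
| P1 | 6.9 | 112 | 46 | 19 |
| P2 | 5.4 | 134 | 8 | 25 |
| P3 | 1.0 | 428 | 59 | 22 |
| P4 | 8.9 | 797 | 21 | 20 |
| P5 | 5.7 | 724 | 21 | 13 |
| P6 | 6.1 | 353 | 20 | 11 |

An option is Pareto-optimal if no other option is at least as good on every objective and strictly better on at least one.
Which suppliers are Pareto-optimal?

P2, P3, P4, P5, P6

P1: dominated by P5 (defect rate 5.7≤6.9, capacity 724≥112, unit cost 21≤46, lead time 13≤19).
P2: not dominated (best unit cost).
P3: not dominated (best defect rate).
P4: not dominated (best capacity).
P5: not dominated.
P6: not dominated (best lead time).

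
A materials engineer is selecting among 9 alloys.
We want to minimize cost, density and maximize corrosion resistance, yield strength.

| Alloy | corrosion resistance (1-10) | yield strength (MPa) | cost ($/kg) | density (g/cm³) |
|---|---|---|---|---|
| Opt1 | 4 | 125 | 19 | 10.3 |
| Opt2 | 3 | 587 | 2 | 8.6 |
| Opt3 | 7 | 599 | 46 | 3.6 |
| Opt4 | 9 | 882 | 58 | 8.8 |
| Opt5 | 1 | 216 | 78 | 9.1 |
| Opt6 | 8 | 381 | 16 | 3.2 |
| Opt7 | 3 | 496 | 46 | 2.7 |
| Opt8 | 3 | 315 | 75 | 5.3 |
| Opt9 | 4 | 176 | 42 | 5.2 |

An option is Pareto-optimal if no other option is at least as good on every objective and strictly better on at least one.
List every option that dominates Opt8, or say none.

Opt3: corrosion resistance 7≥3, yield strength 599≥315, cost 46≤75, density 3.6≤5.3 — dominates Opt8.
Opt6: corrosion resistance 8≥3, yield strength 381≥315, cost 16≤75, density 3.2≤5.3 — dominates Opt8.
Opt7: corrosion resistance 3≥3, yield strength 496≥315, cost 46≤75, density 2.7≤5.3 — dominates Opt8.
Others (Opt1, Opt2, Opt4, Opt5, Opt9) are each worse than Opt8 on at least one objective.

Opt3, Opt6, Opt7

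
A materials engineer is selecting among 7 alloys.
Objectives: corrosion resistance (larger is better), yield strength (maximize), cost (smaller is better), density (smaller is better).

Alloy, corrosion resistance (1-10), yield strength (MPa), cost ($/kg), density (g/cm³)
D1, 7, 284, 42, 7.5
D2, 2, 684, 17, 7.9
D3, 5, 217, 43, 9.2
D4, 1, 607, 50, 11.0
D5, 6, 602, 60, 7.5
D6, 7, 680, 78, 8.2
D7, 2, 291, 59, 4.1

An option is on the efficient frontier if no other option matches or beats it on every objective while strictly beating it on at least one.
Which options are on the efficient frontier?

D1: not dominated.
D2: not dominated (best yield strength).
D3: dominated by D1 (corrosion resistance 7≥5, yield strength 284≥217, cost 42≤43, density 7.5≤9.2).
D4: dominated by D2 (corrosion resistance 2≥1, yield strength 684≥607, cost 17≤50, density 7.9≤11.0).
D5: not dominated.
D6: not dominated.
D7: not dominated (best density).

D1, D2, D5, D6, D7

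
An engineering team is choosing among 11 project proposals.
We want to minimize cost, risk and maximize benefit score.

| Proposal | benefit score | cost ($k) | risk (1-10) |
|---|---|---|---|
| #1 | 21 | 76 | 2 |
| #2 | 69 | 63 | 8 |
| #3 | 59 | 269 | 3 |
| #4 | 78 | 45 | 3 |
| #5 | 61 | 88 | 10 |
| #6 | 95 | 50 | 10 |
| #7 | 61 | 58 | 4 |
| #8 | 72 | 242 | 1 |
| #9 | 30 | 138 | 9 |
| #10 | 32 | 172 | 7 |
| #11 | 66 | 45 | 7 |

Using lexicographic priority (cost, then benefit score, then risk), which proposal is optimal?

#4

First minimize cost: best is 45, kept {#4, #11}.
Then maximize benefit score: best is 78, kept {#4}.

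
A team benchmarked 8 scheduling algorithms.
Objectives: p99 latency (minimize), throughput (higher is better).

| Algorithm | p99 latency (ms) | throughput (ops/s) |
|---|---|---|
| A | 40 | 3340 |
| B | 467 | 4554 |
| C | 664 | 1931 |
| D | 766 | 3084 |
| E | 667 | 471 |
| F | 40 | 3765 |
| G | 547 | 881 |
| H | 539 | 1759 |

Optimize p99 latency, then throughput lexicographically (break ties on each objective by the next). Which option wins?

First minimize p99 latency: best is 40, kept {A, F}.
Then maximize throughput: best is 3765, kept {F}.

F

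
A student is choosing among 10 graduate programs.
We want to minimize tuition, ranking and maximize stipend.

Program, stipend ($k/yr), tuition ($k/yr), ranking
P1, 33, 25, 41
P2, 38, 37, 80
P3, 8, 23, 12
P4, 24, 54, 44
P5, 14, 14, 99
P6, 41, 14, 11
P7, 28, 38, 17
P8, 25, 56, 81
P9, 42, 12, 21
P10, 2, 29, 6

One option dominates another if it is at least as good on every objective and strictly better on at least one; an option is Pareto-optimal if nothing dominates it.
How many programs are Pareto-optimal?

3

P1: dominated by P6 (stipend 41≥33, tuition 14≤25, ranking 11≤41).
P2: dominated by P6 (stipend 41≥38, tuition 14≤37, ranking 11≤80).
P3: dominated by P6 (stipend 41≥8, tuition 14≤23, ranking 11≤12).
P4: dominated by P1 (stipend 33≥24, tuition 25≤54, ranking 41≤44).
P5: dominated by P6 (stipend 41≥14, tuition 14≤14, ranking 11≤99).
P6: not dominated.
P7: dominated by P6 (stipend 41≥28, tuition 14≤38, ranking 11≤17).
P8: dominated by P1 (stipend 33≥25, tuition 25≤56, ranking 41≤81).
P9: not dominated (best stipend).
P10: not dominated (best ranking).
Pareto-optimal: P6, P9, P10 → 3.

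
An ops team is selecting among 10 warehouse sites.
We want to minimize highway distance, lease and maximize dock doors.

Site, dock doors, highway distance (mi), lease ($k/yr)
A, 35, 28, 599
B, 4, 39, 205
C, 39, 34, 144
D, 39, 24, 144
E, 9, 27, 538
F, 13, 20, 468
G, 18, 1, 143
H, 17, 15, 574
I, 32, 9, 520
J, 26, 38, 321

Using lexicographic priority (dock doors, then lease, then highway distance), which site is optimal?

First maximize dock doors: best is 39, kept {C, D}.
Then minimize lease: best is 144, kept {C, D}.
Then minimize highway distance: best is 24, kept {D}.

D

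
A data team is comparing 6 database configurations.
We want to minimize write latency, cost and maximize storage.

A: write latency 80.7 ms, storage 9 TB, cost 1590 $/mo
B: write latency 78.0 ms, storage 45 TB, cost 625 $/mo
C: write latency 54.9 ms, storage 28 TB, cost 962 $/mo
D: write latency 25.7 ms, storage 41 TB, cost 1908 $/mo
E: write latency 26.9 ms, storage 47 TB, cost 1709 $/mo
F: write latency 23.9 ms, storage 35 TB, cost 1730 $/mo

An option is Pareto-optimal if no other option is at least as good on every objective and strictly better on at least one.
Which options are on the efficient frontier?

A: dominated by B (write latency 78.0≤80.7, storage 45≥9, cost 625≤1590).
B: not dominated (best cost).
C: not dominated.
D: not dominated.
E: not dominated (best storage).
F: not dominated (best write latency).

B, C, D, E, F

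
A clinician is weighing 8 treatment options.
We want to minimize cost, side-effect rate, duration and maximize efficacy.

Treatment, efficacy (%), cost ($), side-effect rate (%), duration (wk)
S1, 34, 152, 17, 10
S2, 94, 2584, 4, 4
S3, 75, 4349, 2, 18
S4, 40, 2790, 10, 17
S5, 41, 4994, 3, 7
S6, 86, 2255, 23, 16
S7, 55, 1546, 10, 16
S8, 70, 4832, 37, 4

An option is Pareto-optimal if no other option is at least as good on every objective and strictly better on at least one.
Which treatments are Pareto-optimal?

S1, S2, S3, S5, S6, S7

S1: not dominated (best cost).
S2: not dominated (best efficacy).
S3: not dominated (best side-effect rate).
S4: dominated by S2 (efficacy 94≥40, cost 2584≤2790, side-effect rate 4≤10, duration 4≤17).
S5: not dominated.
S6: not dominated.
S7: not dominated.
S8: dominated by S2 (efficacy 94≥70, cost 2584≤4832, side-effect rate 4≤37, duration 4≤4).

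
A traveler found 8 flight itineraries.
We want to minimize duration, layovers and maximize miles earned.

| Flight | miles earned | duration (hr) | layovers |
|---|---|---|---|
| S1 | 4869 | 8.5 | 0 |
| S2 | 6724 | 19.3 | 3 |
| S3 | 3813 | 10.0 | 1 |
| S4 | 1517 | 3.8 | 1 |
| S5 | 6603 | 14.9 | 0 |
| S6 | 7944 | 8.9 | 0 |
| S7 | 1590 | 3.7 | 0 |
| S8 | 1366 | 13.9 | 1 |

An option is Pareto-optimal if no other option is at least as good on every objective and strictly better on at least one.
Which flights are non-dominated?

S1, S6, S7

S1: not dominated.
S2: dominated by S6 (miles earned 7944≥6724, duration 8.9≤19.3, layovers 0≤3).
S3: dominated by S1 (miles earned 4869≥3813, duration 8.5≤10.0, layovers 0≤1).
S4: dominated by S7 (miles earned 1590≥1517, duration 3.7≤3.8, layovers 0≤1).
S5: dominated by S6 (miles earned 7944≥6603, duration 8.9≤14.9, layovers 0≤0).
S6: not dominated (best miles earned).
S7: not dominated (best duration).
S8: dominated by S1 (miles earned 4869≥1366, duration 8.5≤13.9, layovers 0≤1).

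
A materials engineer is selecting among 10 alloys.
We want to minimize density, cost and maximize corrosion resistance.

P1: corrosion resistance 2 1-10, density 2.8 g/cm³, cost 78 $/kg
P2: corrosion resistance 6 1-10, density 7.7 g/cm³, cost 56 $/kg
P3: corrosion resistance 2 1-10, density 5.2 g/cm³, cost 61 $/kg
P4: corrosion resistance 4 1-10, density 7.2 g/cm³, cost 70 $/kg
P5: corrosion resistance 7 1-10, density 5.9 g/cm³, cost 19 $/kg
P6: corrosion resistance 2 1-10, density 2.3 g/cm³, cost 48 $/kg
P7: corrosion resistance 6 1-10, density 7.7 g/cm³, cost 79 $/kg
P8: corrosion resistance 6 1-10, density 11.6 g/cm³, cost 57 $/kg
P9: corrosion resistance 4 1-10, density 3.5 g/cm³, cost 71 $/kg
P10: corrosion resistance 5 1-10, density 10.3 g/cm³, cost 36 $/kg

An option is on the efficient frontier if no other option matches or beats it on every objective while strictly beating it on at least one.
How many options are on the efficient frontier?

P1: dominated by P6 (corrosion resistance 2≥2, density 2.3≤2.8, cost 48≤78).
P2: dominated by P5 (corrosion resistance 7≥6, density 5.9≤7.7, cost 19≤56).
P3: dominated by P6 (corrosion resistance 2≥2, density 2.3≤5.2, cost 48≤61).
P4: dominated by P5 (corrosion resistance 7≥4, density 5.9≤7.2, cost 19≤70).
P5: not dominated (best corrosion resistance).
P6: not dominated (best density).
P7: dominated by P2 (corrosion resistance 6≥6, density 7.7≤7.7, cost 56≤79).
P8: dominated by P2 (corrosion resistance 6≥6, density 7.7≤11.6, cost 56≤57).
P9: not dominated.
P10: dominated by P5 (corrosion resistance 7≥5, density 5.9≤10.3, cost 19≤36).
Pareto-optimal: P5, P6, P9 → 3.

3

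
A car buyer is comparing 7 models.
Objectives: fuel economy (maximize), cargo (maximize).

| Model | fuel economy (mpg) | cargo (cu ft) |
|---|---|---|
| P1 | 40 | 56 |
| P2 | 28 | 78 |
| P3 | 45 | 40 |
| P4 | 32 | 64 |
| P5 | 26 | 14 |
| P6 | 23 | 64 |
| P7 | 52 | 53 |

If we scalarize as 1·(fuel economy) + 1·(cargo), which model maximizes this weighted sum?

P1: 1·40 + 1·56 = 96
P2: 1·28 + 1·78 = 106
P3: 1·45 + 1·40 = 85
P4: 1·32 + 1·64 = 96
P5: 1·26 + 1·14 = 40
P6: 1·23 + 1·64 = 87
P7: 1·52 + 1·53 = 105
Highest: P2 at 106.

P2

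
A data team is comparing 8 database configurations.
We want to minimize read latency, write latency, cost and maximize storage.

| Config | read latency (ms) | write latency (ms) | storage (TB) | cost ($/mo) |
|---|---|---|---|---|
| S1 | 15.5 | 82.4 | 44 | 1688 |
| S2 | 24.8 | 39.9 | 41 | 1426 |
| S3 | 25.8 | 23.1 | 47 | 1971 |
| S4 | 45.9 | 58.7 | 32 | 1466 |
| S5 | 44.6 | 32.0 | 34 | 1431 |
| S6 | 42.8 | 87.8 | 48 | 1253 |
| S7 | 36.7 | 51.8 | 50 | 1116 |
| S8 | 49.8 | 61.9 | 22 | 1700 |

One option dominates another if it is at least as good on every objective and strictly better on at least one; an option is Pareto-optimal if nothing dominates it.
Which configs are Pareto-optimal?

S1: not dominated (best read latency).
S2: not dominated.
S3: not dominated (best write latency).
S4: dominated by S2 (read latency 24.8≤45.9, write latency 39.9≤58.7, storage 41≥32, cost 1426≤1466).
S5: not dominated.
S6: dominated by S7 (read latency 36.7≤42.8, write latency 51.8≤87.8, storage 50≥48, cost 1116≤1253).
S7: not dominated (best storage).
S8: dominated by S2 (read latency 24.8≤49.8, write latency 39.9≤61.9, storage 41≥22, cost 1426≤1700).

S1, S2, S3, S5, S7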